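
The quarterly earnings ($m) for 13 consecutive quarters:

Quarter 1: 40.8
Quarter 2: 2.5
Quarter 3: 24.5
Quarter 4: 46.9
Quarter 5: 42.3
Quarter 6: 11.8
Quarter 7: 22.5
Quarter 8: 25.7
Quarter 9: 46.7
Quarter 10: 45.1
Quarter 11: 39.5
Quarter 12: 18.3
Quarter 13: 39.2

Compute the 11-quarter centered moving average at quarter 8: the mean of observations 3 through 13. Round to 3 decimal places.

32.955

Sum of periods 3–13: 24.5 + 46.9 + 42.3 + 11.8 + 22.5 + 25.7 + 46.7 + 45.1 + 39.5 + 18.3 + 39.2 = 362.5
Divide by 11: 362.5 / 11 = 32.955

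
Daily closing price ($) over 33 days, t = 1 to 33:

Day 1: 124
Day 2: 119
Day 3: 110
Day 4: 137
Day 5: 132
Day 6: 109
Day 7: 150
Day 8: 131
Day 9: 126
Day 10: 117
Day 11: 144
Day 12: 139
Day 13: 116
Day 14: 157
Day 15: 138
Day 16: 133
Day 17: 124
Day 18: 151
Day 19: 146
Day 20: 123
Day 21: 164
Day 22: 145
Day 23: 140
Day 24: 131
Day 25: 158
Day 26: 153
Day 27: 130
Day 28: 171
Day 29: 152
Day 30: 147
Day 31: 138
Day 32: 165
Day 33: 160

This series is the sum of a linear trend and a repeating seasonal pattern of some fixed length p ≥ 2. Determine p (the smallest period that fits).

First differences y_{t+1} − y_t: -5, -9, 27, -5, -23, 41, -19, -5, -9, 27, -5, -23, 41, -19, -5, -9, …
The difference pattern repeats every 7 terms and not for any smaller step, so p = 7.

7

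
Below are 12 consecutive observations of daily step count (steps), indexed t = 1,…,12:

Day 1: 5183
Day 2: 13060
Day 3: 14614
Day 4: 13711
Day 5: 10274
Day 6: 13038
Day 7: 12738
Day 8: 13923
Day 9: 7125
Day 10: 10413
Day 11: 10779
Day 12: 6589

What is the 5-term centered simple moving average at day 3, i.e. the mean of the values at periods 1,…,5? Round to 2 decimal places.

Sum of periods 1–5: 5183 + 13060 + 14614 + 13711 + 10274 = 56842
Divide by 5: 56842 / 5 = 11368.40

11368.40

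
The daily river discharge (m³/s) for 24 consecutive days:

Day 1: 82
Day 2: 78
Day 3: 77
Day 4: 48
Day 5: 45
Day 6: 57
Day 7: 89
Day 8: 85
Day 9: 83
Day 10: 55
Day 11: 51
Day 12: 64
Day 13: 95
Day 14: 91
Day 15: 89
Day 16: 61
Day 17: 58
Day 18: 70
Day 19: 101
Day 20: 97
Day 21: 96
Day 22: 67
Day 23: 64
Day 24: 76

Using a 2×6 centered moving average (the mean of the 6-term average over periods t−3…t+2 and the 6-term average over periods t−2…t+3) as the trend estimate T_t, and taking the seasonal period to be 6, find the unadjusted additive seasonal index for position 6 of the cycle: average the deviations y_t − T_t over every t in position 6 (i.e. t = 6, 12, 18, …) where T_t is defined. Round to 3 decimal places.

-9.972

Season position 6 occurs at t = 6, 12, 18 (where T_t is defined).
t=6: T_6 = 67.33333; y_6 − T_6 = 57 − 67.33333 = -10.33333
t=12: T_12 = 73.66667; y_12 − T_12 = 64 − 73.66667 = -9.66667
t=18: T_18 = 79.91667; y_18 − T_18 = 70 − 79.91667 = -9.91667
Mean deviation: (-10.33333 + -9.66667 + -9.91667) / 3 = -9.972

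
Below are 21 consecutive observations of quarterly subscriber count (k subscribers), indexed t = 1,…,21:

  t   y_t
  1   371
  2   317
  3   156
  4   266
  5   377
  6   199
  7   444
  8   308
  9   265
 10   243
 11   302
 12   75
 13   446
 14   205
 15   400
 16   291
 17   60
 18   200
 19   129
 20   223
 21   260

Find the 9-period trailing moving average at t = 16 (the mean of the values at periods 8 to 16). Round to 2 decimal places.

Sum of periods 8–16: 308 + 265 + 243 + 302 + 75 + 446 + 205 + 400 + 291 = 2535
Divide by 9: 2535 / 9 = 281.67

281.67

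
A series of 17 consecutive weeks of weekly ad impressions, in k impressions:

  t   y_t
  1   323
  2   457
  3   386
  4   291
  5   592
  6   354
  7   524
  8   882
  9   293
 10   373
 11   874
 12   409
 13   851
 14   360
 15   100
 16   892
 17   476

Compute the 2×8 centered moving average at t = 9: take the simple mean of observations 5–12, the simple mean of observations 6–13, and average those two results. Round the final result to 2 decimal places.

553.81

Sum over 5–12: 592 + 354 + 524 + 882 + 293 + 373 + 874 + 409 = 4301
Sum over 6–13: 354 + 524 + 882 + 293 + 373 + 874 + 409 + 851 = 4560
CMA at t=9 = (4301 + 4560) / (2·8) = 8861 / 16 = 553.81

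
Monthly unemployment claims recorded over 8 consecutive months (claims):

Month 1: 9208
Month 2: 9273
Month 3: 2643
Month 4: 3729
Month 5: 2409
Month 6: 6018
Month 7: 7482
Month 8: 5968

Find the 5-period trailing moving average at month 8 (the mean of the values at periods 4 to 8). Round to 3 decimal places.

Sum of periods 4–8: 3729 + 2409 + 6018 + 7482 + 5968 = 25606
Divide by 5: 25606 / 5 = 5121.200

5121.200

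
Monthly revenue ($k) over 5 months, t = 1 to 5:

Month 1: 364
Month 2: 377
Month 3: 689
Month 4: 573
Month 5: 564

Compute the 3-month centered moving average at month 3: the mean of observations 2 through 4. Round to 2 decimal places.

Sum of periods 2–4: 377 + 689 + 573 = 1639
Divide by 3: 1639 / 3 = 546.33

546.33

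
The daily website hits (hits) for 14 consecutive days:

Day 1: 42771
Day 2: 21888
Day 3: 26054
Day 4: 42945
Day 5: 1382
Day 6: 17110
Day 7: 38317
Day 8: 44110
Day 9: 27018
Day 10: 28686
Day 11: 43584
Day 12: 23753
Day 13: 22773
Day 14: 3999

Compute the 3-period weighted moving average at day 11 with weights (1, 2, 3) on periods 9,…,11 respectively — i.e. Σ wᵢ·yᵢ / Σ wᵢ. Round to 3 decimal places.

Weighted sum: 1·27018 + 2·28686 + 3·43584 = 27018 + 57372 + 130752 = 215142
Weight total: 1 + 2 + 3 = 6
WMA = 215142 / 6 = 35857.000

35857.000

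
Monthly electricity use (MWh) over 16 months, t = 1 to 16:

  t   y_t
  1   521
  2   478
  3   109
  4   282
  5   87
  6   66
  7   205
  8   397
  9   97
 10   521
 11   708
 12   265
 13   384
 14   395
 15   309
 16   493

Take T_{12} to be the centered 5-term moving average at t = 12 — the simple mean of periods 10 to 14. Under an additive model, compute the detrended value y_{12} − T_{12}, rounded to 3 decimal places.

Trend T_12 = (521 + 708 + 265 + 384 + 395) / 5 = 2273/5 = 454.60000
Detrended value: 265 − 454.60000 = -189.600

-189.600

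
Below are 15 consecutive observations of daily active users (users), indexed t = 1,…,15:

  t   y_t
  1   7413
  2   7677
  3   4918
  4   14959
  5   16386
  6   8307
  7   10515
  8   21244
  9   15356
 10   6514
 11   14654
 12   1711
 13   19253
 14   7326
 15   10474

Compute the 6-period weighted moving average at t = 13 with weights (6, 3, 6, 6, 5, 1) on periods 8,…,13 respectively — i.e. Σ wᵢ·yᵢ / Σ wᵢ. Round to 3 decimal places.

Weighted sum: 6·21244 + 3·15356 + 6·6514 + 6·14654 + 5·1711 + 1·19253 = 127464 + 46068 + 39084 + 87924 + 8555 + 19253 = 328348
Weight total: 6 + 3 + 6 + 6 + 5 + 1 = 27
WMA = 328348 / 27 = 12161.037

12161.037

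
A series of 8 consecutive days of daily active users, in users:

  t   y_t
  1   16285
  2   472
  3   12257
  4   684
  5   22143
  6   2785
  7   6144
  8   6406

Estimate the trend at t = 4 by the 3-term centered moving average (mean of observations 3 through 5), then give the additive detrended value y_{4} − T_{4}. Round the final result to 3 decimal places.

-11010.667

Trend T_4 = (12257 + 684 + 22143) / 3 = 35084/3 = 11694.66667
Detrended value: 684 − 11694.66667 = -11010.667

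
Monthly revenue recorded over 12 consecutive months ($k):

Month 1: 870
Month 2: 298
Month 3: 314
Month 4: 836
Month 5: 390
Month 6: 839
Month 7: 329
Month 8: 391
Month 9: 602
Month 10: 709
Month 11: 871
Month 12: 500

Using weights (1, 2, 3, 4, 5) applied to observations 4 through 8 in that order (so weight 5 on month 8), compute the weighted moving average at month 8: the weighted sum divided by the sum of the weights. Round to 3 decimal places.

Weighted sum: 1·836 + 2·390 + 3·839 + 4·329 + 5·391 = 836 + 780 + 2517 + 1316 + 1955 = 7404
Weight total: 1 + 2 + 3 + 4 + 5 = 15
WMA = 7404 / 15 = 493.600

493.600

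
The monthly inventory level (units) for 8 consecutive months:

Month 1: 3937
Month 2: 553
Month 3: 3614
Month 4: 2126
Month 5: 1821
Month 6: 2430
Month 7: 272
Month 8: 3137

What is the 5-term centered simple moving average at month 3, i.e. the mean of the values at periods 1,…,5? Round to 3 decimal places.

2410.200

Sum of periods 1–5: 3937 + 553 + 3614 + 2126 + 1821 = 12051
Divide by 5: 12051 / 5 = 2410.200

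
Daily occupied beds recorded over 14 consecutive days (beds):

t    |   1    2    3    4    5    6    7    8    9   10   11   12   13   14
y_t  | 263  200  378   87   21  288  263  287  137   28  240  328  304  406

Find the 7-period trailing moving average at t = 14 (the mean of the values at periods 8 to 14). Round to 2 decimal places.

Sum of periods 8–14: 287 + 137 + 28 + 240 + 328 + 304 + 406 = 1730
Divide by 7: 1730 / 7 = 247.14

247.14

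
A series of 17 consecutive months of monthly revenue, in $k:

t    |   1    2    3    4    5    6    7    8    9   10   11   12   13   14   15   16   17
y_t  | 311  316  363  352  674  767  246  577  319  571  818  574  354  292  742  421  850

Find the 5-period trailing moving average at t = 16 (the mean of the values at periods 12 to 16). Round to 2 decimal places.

Sum of periods 12–16: 574 + 354 + 292 + 742 + 421 = 2383
Divide by 5: 2383 / 5 = 476.60

476.60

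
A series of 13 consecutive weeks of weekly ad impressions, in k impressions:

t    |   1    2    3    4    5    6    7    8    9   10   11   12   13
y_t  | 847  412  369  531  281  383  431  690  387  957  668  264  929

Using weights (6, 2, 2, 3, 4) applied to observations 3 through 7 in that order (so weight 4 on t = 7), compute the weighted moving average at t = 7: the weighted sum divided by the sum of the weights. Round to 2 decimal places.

Weighted sum: 6·369 + 2·531 + 2·281 + 3·383 + 4·431 = 2214 + 1062 + 562 + 1149 + 1724 = 6711
Weight total: 6 + 2 + 2 + 3 + 4 = 17
WMA = 6711 / 17 = 394.76

394.76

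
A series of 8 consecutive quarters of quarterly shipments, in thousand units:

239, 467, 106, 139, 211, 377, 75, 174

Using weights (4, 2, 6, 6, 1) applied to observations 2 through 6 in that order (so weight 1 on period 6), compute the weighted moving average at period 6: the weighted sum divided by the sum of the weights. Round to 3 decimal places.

Weighted sum: 4·467 + 2·106 + 6·139 + 6·211 + 1·377 = 1868 + 212 + 834 + 1266 + 377 = 4557
Weight total: 4 + 2 + 6 + 6 + 1 = 19
WMA = 4557 / 19 = 239.842

239.842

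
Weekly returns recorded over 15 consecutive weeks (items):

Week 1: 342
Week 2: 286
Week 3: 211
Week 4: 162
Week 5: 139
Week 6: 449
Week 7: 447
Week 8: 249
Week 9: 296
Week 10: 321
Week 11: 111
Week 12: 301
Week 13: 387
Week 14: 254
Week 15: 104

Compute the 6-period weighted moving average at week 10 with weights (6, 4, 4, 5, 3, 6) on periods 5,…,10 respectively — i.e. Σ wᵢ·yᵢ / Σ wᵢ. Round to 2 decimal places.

302.75

Weighted sum: 6·139 + 4·449 + 4·447 + 5·249 + 3·296 + 6·321 = 834 + 1796 + 1788 + 1245 + 888 + 1926 = 8477
Weight total: 6 + 4 + 4 + 5 + 3 + 6 = 28
WMA = 8477 / 28 = 302.75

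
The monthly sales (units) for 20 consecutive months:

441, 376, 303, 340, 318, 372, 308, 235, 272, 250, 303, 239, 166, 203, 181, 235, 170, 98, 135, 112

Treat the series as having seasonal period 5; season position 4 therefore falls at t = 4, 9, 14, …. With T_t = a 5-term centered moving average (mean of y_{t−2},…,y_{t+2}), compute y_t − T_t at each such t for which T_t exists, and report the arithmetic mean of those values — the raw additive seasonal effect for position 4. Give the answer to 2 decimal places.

Season position 4 occurs at t = 4, 9, 14 (where T_t is defined).
t=4: T_4 = 341.8000; y_4 − T_4 = 340 − 341.8000 = -1.8000
t=9: T_9 = 273.6000; y_9 − T_9 = 272 − 273.6000 = -1.6000
t=14: T_14 = 204.8000; y_14 − T_14 = 203 − 204.8000 = -1.8000
Mean deviation: (-1.8000 + -1.6000 + -1.8000) / 3 = -1.73

-1.73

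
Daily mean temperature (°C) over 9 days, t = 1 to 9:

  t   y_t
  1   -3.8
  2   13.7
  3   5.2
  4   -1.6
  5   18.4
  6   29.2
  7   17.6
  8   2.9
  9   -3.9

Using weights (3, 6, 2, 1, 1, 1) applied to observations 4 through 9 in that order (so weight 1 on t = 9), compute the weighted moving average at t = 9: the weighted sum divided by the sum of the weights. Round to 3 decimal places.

12.900

Weighted sum: 3·-1.6 + 6·18.4 + 2·29.2 + 1·17.6 + 1·2.9 + 1·-3.9 = -4.8 + 110.4 + 58.4 + 17.6 + 2.9 + -3.9 = 180.6
Weight total: 3 + 6 + 2 + 1 + 1 + 1 = 14
WMA = 180.6 / 14 = 12.900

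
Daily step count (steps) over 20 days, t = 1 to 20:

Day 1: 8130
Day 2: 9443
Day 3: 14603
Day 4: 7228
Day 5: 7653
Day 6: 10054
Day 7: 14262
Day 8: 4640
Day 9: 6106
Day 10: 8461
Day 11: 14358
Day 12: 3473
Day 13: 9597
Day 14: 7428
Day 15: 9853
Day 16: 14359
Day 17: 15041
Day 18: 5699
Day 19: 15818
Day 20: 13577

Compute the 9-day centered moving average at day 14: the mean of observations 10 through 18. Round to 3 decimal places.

Sum of periods 10–18: 8461 + 14358 + 3473 + 9597 + 7428 + 9853 + 14359 + 15041 + 5699 = 88269
Divide by 9: 88269 / 9 = 9807.667

9807.667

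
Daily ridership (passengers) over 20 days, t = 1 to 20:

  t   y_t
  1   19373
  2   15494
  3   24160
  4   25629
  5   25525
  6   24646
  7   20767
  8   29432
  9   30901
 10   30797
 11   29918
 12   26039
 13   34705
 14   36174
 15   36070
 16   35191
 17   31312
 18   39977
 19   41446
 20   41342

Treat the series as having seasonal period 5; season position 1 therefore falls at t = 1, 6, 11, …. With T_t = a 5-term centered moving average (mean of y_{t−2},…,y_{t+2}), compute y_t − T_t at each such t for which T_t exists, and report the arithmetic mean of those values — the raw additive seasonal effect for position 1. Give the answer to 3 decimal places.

Season position 1 occurs at t = 6, 11, 16 (where T_t is defined).
t=6: T_6 = 25199.80000; y_6 − T_6 = 24646 − 25199.80000 = -553.80000
t=11: T_11 = 30472.00000; y_11 − T_11 = 29918 − 30472.00000 = -554.00000
t=16: T_16 = 35744.80000; y_16 − T_16 = 35191 − 35744.80000 = -553.80000
Mean deviation: (-553.80000 + -554.00000 + -553.80000) / 3 = -553.867

-553.867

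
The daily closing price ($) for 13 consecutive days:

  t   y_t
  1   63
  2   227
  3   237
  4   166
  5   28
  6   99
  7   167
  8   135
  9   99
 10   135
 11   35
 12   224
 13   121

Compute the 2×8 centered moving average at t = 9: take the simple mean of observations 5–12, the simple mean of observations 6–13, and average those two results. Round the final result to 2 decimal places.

Sum over 5–12: 28 + 99 + 167 + 135 + 99 + 135 + 35 + 224 = 922
Sum over 6–13: 99 + 167 + 135 + 99 + 135 + 35 + 224 + 121 = 1015
CMA at t=9 = (922 + 1015) / (2·8) = 1937 / 16 = 121.06

121.06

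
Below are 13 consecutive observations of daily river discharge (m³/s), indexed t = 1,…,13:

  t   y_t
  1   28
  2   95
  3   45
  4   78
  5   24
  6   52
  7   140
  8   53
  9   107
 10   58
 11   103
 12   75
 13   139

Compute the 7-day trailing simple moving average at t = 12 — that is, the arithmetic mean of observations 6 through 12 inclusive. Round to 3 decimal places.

Sum of periods 6–12: 52 + 140 + 53 + 107 + 58 + 103 + 75 = 588
Divide by 7: 588 / 7 = 84.000

84.000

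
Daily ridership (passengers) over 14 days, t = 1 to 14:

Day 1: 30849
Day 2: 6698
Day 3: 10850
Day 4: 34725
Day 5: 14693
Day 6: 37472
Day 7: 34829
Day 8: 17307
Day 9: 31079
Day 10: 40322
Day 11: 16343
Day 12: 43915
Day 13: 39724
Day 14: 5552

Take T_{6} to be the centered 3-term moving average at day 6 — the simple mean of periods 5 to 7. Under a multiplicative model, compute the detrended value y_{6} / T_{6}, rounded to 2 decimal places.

1.29

Trend T_6 = (14693 + 37472 + 34829) / 3 = 86994/3 = 28998.0000
Ratio to trend: 37472 / 28998.0000 = 1.29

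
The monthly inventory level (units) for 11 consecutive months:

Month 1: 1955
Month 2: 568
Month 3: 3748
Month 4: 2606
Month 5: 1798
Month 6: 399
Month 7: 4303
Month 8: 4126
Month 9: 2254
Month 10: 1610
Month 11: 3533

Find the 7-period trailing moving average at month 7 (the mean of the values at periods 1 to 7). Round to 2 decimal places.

Sum of periods 1–7: 1955 + 568 + 3748 + 2606 + 1798 + 399 + 4303 = 15377
Divide by 7: 15377 / 7 = 2196.71

2196.71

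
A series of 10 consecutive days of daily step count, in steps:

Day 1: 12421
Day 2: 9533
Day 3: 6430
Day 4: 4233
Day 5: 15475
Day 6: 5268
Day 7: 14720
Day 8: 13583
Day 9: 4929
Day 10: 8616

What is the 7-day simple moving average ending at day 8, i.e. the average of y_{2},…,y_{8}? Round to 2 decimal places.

9891.71

Sum of periods 2–8: 9533 + 6430 + 4233 + 15475 + 5268 + 14720 + 13583 = 69242
Divide by 7: 69242 / 7 = 9891.71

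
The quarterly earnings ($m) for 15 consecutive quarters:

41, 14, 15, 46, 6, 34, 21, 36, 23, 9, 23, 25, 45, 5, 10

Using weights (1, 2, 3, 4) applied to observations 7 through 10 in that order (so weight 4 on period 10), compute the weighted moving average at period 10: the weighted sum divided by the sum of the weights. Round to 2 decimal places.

19.80

Weighted sum: 1·21 + 2·36 + 3·23 + 4·9 = 21 + 72 + 69 + 36 = 198
Weight total: 1 + 2 + 3 + 4 = 10
WMA = 198 / 10 = 19.80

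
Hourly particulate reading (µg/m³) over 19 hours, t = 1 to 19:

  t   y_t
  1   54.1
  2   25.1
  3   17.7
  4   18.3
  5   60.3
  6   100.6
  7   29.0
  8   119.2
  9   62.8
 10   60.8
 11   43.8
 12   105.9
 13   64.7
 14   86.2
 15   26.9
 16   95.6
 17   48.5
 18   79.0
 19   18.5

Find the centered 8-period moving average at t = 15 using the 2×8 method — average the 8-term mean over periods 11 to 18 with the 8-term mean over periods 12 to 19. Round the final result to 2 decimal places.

67.24

Sum over 11–18: 43.8 + 105.9 + 64.7 + 86.2 + 26.9 + 95.6 + 48.5 + 79.0 = 550.6
Sum over 12–19: 105.9 + 64.7 + 86.2 + 26.9 + 95.6 + 48.5 + 79.0 + 18.5 = 525.3
CMA at t=15 = (550.6 + 525.3) / (2·8) = 1075.9 / 16 = 67.24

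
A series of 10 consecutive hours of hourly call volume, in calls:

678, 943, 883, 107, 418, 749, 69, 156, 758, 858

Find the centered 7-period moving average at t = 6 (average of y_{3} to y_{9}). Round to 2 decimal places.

448.57

Sum of periods 3–9: 883 + 107 + 418 + 749 + 69 + 156 + 758 = 3140
Divide by 7: 3140 / 7 = 448.57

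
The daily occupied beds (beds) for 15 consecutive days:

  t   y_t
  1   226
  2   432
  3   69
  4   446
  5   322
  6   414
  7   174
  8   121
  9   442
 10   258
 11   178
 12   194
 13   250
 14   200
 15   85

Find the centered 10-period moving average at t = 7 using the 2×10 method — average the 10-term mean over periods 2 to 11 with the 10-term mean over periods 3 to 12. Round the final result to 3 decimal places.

273.700

Sum over 2–11: 432 + 69 + 446 + 322 + 414 + 174 + 121 + 442 + 258 + 178 = 2856
Sum over 3–12: 69 + 446 + 322 + 414 + 174 + 121 + 442 + 258 + 178 + 194 = 2618
CMA at t=7 = (2856 + 2618) / (2·10) = 5474 / 20 = 273.700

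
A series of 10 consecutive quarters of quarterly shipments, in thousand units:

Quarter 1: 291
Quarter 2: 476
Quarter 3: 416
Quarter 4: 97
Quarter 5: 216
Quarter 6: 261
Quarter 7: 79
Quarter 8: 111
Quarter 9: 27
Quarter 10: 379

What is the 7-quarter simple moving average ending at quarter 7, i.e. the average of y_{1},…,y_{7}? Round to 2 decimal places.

262.29

Sum of periods 1–7: 291 + 476 + 416 + 97 + 216 + 261 + 79 = 1836
Divide by 7: 1836 / 7 = 262.29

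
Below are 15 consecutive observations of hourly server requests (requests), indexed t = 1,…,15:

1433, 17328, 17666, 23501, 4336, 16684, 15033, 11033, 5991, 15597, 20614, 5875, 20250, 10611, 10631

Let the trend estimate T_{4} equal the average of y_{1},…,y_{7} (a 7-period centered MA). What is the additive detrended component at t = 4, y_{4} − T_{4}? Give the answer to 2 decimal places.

Trend T_4 = (1433 + 17328 + 17666 + 23501 + 4336 + 16684 + 15033) / 7 = 95981/7 = 13711.5714
Detrended value: 23501 − 13711.5714 = 9789.43

9789.43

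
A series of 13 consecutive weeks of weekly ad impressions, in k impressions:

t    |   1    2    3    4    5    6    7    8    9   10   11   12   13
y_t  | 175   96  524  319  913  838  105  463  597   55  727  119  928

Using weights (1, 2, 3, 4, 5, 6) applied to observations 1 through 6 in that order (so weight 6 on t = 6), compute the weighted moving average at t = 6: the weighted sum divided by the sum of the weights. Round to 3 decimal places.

Weighted sum: 1·175 + 2·96 + 3·524 + 4·319 + 5·913 + 6·838 = 175 + 192 + 1572 + 1276 + 4565 + 5028 = 12808
Weight total: 1 + 2 + 3 + 4 + 5 + 6 = 21
WMA = 12808 / 21 = 609.905

609.905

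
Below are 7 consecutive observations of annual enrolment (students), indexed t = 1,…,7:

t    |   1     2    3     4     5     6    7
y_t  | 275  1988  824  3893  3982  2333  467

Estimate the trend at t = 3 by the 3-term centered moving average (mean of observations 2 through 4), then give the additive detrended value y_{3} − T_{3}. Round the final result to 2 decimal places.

-1411.00

Trend T_3 = (1988 + 824 + 3893) / 3 = 6705/3 = 2235.0000
Detrended value: 824 − 2235.0000 = -1411.00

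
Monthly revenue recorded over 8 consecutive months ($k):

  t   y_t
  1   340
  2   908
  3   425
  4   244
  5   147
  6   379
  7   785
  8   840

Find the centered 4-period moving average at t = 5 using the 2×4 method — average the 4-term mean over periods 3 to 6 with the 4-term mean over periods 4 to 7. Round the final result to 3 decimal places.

343.750

Sum over 3–6: 425 + 244 + 147 + 379 = 1195
Sum over 4–7: 244 + 147 + 379 + 785 = 1555
CMA at t=5 = (1195 + 1555) / (2·4) = 2750 / 8 = 343.750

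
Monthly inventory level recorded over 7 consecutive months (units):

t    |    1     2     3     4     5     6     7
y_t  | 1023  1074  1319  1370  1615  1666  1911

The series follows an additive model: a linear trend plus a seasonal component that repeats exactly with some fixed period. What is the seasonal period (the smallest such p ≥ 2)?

2

First differences y_{t+1} − y_t: 51, 245, 51, 245, 51, 245, …
The difference pattern repeats every 2 terms and not for any smaller step, so p = 2.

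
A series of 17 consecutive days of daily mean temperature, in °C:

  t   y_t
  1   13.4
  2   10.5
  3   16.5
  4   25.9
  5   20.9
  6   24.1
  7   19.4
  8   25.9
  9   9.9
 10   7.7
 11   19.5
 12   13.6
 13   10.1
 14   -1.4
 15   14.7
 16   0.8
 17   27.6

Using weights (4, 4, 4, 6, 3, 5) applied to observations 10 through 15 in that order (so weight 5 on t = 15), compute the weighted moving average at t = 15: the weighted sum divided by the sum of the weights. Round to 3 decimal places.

Weighted sum: 4·7.7 + 4·19.5 + 4·13.6 + 6·10.1 + 3·-1.4 + 5·14.7 = 30.8 + 78.0 + 54.4 + 60.6 + -4.2 + 73.5 = 293.1
Weight total: 4 + 4 + 4 + 6 + 3 + 5 = 26
WMA = 293.1 / 26 = 11.273

11.273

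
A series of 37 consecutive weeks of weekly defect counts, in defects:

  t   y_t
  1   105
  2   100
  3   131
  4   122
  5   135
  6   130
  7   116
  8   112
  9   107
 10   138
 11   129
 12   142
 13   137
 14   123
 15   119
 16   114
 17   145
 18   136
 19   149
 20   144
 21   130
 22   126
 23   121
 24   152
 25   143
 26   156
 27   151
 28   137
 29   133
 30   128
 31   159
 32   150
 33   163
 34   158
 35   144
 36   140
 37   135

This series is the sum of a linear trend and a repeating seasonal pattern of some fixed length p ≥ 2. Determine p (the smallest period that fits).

First differences y_{t+1} − y_t: -5, 31, -9, 13, -5, -14, -4, -5, 31, -9, 13, -5, -14, -4, -5, 31, …
The difference pattern repeats every 7 terms and not for any smaller step, so p = 7.

7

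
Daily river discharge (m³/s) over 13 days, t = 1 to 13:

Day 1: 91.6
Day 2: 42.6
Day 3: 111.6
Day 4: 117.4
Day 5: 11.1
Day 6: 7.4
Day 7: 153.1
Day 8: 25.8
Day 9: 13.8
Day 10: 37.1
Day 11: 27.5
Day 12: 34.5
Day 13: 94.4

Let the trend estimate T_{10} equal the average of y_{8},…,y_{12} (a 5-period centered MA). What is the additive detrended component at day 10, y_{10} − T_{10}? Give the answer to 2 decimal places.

Trend T_10 = (25.8 + 13.8 + 37.1 + 27.5 + 34.5) / 5 = 138.7/5 = 27.7400
Detrended value: 37.1 − 27.7400 = 9.36

9.36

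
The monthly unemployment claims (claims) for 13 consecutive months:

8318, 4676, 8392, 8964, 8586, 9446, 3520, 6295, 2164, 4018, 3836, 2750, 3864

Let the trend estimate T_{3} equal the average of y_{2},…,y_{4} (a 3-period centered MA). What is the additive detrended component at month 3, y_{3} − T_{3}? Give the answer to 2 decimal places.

1048.00

Trend T_3 = (4676 + 8392 + 8964) / 3 = 22032/3 = 7344.0000
Detrended value: 8392 − 7344.0000 = 1048.00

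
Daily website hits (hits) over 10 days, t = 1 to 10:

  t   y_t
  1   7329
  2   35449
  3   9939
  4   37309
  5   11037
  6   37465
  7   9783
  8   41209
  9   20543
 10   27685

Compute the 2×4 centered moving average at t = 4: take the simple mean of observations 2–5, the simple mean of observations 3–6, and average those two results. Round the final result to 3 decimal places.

Sum over 2–5: 35449 + 9939 + 37309 + 11037 = 93734
Sum over 3–6: 9939 + 37309 + 11037 + 37465 = 95750
CMA at t=4 = (93734 + 95750) / (2·4) = 189484 / 8 = 23685.500

23685.500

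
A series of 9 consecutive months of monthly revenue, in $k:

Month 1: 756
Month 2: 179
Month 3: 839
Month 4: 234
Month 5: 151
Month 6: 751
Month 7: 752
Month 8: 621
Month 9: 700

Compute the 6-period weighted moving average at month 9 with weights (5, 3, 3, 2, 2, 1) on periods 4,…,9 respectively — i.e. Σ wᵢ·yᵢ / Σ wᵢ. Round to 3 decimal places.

Weighted sum: 5·234 + 3·151 + 3·751 + 2·752 + 2·621 + 1·700 = 1170 + 453 + 2253 + 1504 + 1242 + 700 = 7322
Weight total: 5 + 3 + 3 + 2 + 2 + 1 = 16
WMA = 7322 / 16 = 457.625

457.625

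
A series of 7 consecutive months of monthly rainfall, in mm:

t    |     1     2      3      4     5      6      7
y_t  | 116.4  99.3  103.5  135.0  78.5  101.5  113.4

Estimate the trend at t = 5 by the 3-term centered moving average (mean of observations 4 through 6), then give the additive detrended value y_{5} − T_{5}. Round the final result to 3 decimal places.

Trend T_5 = (135.0 + 78.5 + 101.5) / 3 = 315.0/3 = 105.00000
Detrended value: 78.5 − 105.00000 = -26.500

-26.500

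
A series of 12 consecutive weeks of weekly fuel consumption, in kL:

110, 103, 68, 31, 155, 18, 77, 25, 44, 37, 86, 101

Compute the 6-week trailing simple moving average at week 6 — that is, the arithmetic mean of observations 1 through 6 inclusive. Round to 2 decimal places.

Sum of periods 1–6: 110 + 103 + 68 + 31 + 155 + 18 = 485
Divide by 6: 485 / 6 = 80.83

80.83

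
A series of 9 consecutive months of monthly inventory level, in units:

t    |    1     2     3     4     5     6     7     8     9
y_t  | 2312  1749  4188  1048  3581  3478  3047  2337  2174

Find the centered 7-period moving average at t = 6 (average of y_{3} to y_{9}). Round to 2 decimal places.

Sum of periods 3–9: 4188 + 1048 + 3581 + 3478 + 3047 + 2337 + 2174 = 19853
Divide by 7: 19853 / 7 = 2836.14

2836.14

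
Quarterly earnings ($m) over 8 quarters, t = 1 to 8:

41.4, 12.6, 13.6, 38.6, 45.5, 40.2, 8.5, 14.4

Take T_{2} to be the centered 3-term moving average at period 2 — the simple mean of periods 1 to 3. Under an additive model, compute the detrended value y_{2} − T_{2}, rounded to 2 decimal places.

Trend T_2 = (41.4 + 12.6 + 13.6) / 3 = 67.6/3 = 22.5333
Detrended value: 12.6 − 22.5333 = -9.93

-9.93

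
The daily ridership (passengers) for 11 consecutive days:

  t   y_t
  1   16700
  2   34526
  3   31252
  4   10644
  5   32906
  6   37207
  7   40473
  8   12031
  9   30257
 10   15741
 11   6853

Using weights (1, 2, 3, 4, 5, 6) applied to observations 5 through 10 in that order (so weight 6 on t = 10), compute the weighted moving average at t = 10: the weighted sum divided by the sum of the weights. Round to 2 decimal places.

24885.43

Weighted sum: 1·32906 + 2·37207 + 3·40473 + 4·12031 + 5·30257 + 6·15741 = 32906 + 74414 + 121419 + 48124 + 151285 + 94446 = 522594
Weight total: 1 + 2 + 3 + 4 + 5 + 6 = 21
WMA = 522594 / 21 = 24885.43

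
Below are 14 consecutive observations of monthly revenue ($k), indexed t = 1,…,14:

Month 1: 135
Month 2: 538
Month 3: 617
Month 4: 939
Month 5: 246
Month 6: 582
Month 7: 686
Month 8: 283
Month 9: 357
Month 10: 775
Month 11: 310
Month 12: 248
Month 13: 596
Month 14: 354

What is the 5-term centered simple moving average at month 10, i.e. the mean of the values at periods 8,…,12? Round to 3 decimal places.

394.600

Sum of periods 8–12: 283 + 357 + 775 + 310 + 248 = 1973
Divide by 5: 1973 / 5 = 394.600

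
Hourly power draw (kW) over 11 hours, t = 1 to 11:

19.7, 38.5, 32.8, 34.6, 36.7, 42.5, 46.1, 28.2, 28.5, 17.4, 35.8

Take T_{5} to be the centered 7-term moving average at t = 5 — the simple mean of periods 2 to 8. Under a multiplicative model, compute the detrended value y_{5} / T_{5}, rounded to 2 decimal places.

Trend T_5 = (38.5 + 32.8 + 34.6 + 36.7 + 42.5 + 46.1 + 28.2) / 7 = 259.4/7 = 37.0571
Ratio to trend: 36.7 / 37.0571 = 0.99

0.99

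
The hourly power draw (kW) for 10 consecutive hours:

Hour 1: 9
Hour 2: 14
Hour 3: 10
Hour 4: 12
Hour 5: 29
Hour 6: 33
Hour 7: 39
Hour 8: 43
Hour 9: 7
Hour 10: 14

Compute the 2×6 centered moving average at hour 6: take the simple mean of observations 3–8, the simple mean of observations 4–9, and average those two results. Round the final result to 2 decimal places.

27.42

Sum over 3–8: 10 + 12 + 29 + 33 + 39 + 43 = 166
Sum over 4–9: 12 + 29 + 33 + 39 + 43 + 7 = 163
CMA at t=6 = (166 + 163) / (2·6) = 329 / 12 = 27.42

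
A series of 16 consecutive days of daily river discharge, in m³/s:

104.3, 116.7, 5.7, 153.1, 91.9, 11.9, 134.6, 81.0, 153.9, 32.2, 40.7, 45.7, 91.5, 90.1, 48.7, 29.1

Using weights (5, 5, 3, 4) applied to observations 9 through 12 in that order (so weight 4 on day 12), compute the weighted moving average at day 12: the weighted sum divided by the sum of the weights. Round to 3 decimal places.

Weighted sum: 5·153.9 + 5·32.2 + 3·40.7 + 4·45.7 = 769.5 + 161.0 + 122.1 + 182.8 = 1235.4
Weight total: 5 + 5 + 3 + 4 = 17
WMA = 1235.4 / 17 = 72.671

72.671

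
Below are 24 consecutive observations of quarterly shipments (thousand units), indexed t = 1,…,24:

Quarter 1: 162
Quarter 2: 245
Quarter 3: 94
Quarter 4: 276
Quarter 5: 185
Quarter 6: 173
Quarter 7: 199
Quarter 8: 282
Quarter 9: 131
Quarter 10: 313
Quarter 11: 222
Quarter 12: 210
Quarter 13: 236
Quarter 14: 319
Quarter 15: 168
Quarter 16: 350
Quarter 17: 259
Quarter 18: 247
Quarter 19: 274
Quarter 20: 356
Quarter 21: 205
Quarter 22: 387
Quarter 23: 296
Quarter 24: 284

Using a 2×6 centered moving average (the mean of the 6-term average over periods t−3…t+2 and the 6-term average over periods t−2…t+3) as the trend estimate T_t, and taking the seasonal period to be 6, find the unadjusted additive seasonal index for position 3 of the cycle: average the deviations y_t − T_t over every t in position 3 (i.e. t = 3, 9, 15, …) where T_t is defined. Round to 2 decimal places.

-92.14

Season position 3 occurs at t = 9, 15, 21 (where T_t is defined).
t=9: T_9 = 223.0833; y_9 − T_9 = 131 − 223.0833 = -92.0833
t=15: T_15 = 260.0833; y_15 − T_15 = 168 − 260.0833 = -92.0833
t=21: T_21 = 297.2500; y_21 − T_21 = 205 − 297.2500 = -92.2500
Mean deviation: (-92.0833 + -92.0833 + -92.2500) / 3 = -92.14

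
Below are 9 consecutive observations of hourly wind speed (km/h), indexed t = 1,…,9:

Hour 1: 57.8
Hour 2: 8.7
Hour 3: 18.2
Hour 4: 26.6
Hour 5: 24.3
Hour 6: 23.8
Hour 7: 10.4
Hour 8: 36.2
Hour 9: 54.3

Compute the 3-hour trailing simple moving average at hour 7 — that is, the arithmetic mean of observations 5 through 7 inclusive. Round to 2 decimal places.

19.50

Sum of periods 5–7: 24.3 + 23.8 + 10.4 = 58.5
Divide by 3: 58.5 / 3 = 19.50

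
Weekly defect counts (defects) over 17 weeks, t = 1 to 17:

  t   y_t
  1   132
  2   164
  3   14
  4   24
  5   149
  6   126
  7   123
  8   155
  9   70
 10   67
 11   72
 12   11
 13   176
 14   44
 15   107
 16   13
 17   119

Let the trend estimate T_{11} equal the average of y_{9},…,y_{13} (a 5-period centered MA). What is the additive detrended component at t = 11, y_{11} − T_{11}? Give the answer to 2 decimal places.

Trend T_11 = (70 + 67 + 72 + 11 + 176) / 5 = 396/5 = 79.2000
Detrended value: 72 − 79.2000 = -7.20

-7.20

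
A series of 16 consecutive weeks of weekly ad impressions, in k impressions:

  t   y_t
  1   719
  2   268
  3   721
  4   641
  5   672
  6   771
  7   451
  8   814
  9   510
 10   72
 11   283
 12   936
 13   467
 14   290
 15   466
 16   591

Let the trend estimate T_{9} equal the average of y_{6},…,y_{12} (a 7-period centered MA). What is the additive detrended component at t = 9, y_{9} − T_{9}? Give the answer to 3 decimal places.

Trend T_9 = (771 + 451 + 814 + 510 + 72 + 283 + 936) / 7 = 3837/7 = 548.14286
Detrended value: 510 − 548.14286 = -38.143

-38.143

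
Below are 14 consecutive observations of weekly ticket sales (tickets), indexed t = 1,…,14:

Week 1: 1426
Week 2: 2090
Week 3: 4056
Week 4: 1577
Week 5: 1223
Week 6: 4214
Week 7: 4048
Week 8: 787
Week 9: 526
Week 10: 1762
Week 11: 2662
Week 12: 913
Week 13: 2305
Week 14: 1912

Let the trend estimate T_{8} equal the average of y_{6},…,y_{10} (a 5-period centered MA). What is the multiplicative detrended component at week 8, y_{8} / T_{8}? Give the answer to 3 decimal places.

Trend T_8 = (4214 + 4048 + 787 + 526 + 1762) / 5 = 11337/5 = 2267.40000
Ratio to trend: 787 / 2267.40000 = 0.347

0.347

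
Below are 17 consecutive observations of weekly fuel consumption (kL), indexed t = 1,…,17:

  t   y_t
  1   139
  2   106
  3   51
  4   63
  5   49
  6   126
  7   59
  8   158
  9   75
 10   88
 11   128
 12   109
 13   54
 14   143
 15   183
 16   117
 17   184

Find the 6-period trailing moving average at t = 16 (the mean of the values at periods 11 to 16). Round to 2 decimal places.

Sum of periods 11–16: 128 + 109 + 54 + 143 + 183 + 117 = 734
Divide by 6: 734 / 6 = 122.33

122.33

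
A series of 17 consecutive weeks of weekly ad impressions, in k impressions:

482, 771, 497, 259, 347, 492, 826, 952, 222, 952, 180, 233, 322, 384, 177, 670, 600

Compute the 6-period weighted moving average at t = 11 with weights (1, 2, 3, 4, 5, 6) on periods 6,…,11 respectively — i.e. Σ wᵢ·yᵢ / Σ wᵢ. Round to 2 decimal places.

Weighted sum: 1·492 + 2·826 + 3·952 + 4·222 + 5·952 + 6·180 = 492 + 1652 + 2856 + 888 + 4760 + 1080 = 11728
Weight total: 1 + 2 + 3 + 4 + 5 + 6 = 21
WMA = 11728 / 21 = 558.48

558.48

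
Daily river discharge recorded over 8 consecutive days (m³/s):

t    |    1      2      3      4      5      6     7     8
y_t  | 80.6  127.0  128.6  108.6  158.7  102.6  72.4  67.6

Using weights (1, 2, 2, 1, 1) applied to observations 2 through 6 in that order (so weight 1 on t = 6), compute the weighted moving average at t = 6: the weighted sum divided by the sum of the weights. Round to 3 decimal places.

Weighted sum: 1·127.0 + 2·128.6 + 2·108.6 + 1·158.7 + 1·102.6 = 127.0 + 257.2 + 217.2 + 158.7 + 102.6 = 862.7
Weight total: 1 + 2 + 2 + 1 + 1 = 7
WMA = 862.7 / 7 = 123.243

123.243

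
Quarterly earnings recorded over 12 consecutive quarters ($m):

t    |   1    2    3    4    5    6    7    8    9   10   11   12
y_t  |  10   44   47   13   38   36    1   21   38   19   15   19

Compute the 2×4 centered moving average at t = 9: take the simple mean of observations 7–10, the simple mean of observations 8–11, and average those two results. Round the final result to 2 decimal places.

21.50

Sum over 7–10: 1 + 21 + 38 + 19 = 79
Sum over 8–11: 21 + 38 + 19 + 15 = 93
CMA at t=9 = (79 + 93) / (2·4) = 172 / 8 = 21.50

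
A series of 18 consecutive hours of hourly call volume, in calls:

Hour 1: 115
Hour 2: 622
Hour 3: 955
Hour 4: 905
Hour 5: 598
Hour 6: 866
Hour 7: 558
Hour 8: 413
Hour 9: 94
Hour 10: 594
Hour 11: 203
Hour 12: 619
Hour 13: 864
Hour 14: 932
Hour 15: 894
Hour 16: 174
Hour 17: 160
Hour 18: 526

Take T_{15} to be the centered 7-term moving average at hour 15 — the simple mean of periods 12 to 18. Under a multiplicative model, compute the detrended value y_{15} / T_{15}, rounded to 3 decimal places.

Trend T_15 = (619 + 864 + 932 + 894 + 174 + 160 + 526) / 7 = 4169/7 = 595.57143
Ratio to trend: 894 / 595.57143 = 1.501

1.501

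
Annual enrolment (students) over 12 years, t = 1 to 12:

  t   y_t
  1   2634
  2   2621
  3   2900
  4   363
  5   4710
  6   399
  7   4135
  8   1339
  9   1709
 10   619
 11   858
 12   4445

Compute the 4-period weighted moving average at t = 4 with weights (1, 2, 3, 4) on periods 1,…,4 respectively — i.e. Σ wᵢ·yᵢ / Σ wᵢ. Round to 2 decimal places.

1802.80

Weighted sum: 1·2634 + 2·2621 + 3·2900 + 4·363 = 2634 + 5242 + 8700 + 1452 = 18028
Weight total: 1 + 2 + 3 + 4 = 10
WMA = 18028 / 10 = 1802.80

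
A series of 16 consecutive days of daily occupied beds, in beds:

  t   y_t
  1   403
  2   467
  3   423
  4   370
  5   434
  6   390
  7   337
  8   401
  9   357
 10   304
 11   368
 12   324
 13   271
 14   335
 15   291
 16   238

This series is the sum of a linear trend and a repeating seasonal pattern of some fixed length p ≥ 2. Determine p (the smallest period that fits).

First differences y_{t+1} − y_t: 64, -44, -53, 64, -44, -53, 64, -44, …
The difference pattern repeats every 3 terms and not for any smaller step, so p = 3.

3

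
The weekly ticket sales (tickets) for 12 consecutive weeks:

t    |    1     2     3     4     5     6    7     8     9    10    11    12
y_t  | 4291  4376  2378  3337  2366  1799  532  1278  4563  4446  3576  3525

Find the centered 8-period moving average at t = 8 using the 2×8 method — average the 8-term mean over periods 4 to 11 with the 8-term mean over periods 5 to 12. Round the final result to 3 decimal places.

Sum over 4–11: 3337 + 2366 + 1799 + 532 + 1278 + 4563 + 4446 + 3576 = 21897
Sum over 5–12: 2366 + 1799 + 532 + 1278 + 4563 + 4446 + 3576 + 3525 = 22085
CMA at t=8 = (21897 + 22085) / (2·8) = 43982 / 16 = 2748.875

2748.875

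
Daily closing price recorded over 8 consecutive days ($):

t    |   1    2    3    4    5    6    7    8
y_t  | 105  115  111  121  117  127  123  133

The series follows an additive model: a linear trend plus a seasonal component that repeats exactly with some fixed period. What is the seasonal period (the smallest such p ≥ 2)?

First differences y_{t+1} − y_t: 10, -4, 10, -4, 10, -4, …
The difference pattern repeats every 2 terms and not for any smaller step, so p = 2.

2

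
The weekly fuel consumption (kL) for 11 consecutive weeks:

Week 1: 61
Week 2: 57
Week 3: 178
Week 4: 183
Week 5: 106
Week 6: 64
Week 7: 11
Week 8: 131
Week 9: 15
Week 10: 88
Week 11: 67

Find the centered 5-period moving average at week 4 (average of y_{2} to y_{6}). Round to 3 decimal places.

Sum of periods 2–6: 57 + 178 + 183 + 106 + 64 = 588
Divide by 5: 588 / 5 = 117.600

117.600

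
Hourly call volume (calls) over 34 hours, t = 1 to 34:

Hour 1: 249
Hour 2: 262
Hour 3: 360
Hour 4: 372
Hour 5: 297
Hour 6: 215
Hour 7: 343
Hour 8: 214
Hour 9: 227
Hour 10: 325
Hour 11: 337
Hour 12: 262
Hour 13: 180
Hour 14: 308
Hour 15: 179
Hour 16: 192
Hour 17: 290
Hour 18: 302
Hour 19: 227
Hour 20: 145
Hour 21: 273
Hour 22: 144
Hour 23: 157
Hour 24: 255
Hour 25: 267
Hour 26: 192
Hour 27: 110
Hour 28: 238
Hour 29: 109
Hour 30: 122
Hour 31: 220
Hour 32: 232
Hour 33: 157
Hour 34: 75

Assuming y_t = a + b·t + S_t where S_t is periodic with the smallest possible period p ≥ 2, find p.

7

First differences y_{t+1} − y_t: 13, 98, 12, -75, -82, 128, -129, 13, 98, 12, -75, -82, 128, -129, 13, 98, …
The difference pattern repeats every 7 terms and not for any smaller step, so p = 7.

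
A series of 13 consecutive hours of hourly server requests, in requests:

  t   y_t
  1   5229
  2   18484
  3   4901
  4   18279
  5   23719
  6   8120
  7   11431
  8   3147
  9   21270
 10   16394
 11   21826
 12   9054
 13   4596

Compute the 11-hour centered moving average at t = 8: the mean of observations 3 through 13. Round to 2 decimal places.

12976.09

Sum of periods 3–13: 4901 + 18279 + 23719 + 8120 + 11431 + 3147 + 21270 + 16394 + 21826 + 9054 + 4596 = 142737
Divide by 11: 142737 / 11 = 12976.09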